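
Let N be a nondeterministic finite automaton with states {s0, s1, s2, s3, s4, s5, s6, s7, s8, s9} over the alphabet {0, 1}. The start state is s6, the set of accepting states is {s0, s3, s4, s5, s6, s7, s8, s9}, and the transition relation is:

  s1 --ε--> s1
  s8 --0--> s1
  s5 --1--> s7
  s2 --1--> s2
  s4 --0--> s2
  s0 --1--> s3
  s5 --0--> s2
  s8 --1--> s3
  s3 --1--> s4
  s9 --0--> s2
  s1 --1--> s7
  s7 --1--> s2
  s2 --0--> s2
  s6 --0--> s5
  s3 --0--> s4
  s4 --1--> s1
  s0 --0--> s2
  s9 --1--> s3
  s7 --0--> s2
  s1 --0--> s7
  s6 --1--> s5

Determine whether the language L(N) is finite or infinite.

finite

The useful states (reachable from s6 and able to reach an accepting state) are {s5, s6, s7}.
Restricted to these states the transition graph has no cycle, so every accepting path has bounded length and L is finite.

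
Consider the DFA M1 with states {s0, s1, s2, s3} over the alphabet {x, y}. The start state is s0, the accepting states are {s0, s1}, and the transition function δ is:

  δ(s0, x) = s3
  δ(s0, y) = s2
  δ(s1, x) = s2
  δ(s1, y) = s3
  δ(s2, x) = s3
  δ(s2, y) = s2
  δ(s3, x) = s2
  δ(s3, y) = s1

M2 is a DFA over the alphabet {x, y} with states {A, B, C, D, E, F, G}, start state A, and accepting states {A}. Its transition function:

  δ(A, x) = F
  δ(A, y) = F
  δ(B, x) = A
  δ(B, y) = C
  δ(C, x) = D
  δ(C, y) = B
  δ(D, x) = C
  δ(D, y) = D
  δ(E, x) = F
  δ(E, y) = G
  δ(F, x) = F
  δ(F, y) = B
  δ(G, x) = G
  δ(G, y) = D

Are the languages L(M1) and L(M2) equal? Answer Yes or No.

The string xy is accepted by M1 but rejected by M2.
So L(M1) ≠ L(M2).

No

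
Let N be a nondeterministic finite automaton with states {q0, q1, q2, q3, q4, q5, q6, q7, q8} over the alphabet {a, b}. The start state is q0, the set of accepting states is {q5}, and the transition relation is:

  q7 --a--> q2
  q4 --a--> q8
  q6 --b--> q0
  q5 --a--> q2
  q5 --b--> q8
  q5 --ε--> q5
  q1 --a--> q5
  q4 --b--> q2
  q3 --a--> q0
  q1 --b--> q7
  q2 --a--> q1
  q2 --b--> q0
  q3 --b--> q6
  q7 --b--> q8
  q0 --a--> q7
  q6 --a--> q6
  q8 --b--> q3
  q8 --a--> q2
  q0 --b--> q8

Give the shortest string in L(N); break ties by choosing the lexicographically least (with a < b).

A breadth-first search from q0 reaches an accepting state first via the path q0 → q7 → q2 → q1 → q5 on input aaaa.
No string of length < 4 is accepted (BFS exhausts all shorter strings without reaching an accepting state), and aaaa is the lexicographically least accepting string of length 4.

aaaa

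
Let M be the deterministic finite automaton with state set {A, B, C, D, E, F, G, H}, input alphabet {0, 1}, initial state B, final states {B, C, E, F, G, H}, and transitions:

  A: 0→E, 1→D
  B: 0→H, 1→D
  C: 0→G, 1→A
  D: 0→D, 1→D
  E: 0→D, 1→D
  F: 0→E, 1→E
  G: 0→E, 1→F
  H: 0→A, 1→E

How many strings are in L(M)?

4

The useful subgraph on states {A, B, E, H} is acyclic, so L(M) is finite; the longest accepting path visits 4 useful states, giving maximum string length 3.
Counting accepting paths from B by length: 1 of length 0, 1 of length 1, 1 of length 2, 1 of length 3. Total 4.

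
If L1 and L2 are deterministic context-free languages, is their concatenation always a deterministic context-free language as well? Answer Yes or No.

Take L₁ = {ε, c} (finite, hence regular and DCFL) and L₂ = {c aⁿbⁿ : n≥0} ∪ {cc aⁿb²ⁿ : n≥0} (a DCFL: the number of leading c's tells the DPDA whether to pop one stack symbol per b or per two b's). Then L₁L₂ ∩ cca⁺b* = {cc aⁿbⁿ : n≥1} ∪ {cc aⁿb²ⁿ : n≥1}. If L₁L₂ were a DCFL, so would be this intersection with a regular set, and a DPDA for it started from its configuration after reading cc would accept {aⁿbⁿ : n≥1} ∪ {aⁿb²ⁿ : n≥1}, which no deterministic PDA accepts (a DPDA for it would have a single run on aⁿb²ⁿ, accepting after the prefix aⁿbⁿ and accepting again after n more b's; an ordinary PDA that simulates it on a's and b's and, at any moment when it is accepting, may switch to reading only a fresh letter d while feeding each d to the simulation as a b, would accept aⁱbʲdᵏ (k≥1) exactly when both aⁱbʲ and aⁱbʲ⁺ᵏ are in the language, i.e. its language intersected with the regular set a*b*d⁺ would be exactly {aⁿbⁿdⁿ : n≥1} — impossible, since context-free languages are closed under intersection with regular sets and {aⁿbⁿdⁿ} is not context-free). Hence L₁L₂ is not a DCFL.

No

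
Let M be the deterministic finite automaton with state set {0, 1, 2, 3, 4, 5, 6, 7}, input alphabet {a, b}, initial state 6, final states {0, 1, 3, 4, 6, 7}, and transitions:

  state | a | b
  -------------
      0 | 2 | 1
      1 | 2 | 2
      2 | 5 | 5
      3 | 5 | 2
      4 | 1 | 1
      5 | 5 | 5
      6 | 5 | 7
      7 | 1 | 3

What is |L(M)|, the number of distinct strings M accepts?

The useful subgraph on states {1, 3, 6, 7} is acyclic, so L(M) is finite; the longest accepting path visits 3 useful states, giving maximum string length 2.
Counting accepting paths from 6 by length: 1 of length 0, 1 of length 1, 2 of length 2. Total 4.

4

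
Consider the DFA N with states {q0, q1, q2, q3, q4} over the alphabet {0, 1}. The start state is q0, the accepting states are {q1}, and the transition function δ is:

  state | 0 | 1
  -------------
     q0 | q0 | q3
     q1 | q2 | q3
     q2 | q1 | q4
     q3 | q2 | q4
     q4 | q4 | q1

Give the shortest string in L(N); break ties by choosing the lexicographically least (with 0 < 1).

100

A breadth-first search from q0 reaches an accepting state first via the path q0 → q3 → q2 → q1 on input 100.
No string of length < 3 is accepted (BFS exhausts all shorter strings without reaching an accepting state), and 100 is the lexicographically least accepting string of length 3.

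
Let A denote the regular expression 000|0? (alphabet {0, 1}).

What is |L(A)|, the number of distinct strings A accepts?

3

The expression has no Kleene star, so L(A) is finite. Expanding the alternatives gives {ε, 0, 000}.
That is 1 of length 0, 1 of length 1, 1 of length 3: 3 strings in all.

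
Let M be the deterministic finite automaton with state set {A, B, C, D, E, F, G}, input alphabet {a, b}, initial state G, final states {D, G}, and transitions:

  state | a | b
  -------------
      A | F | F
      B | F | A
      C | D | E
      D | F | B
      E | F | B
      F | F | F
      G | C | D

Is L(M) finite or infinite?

finite

The useful states (reachable from G and able to reach an accepting state) are {C, D, G}.
Restricted to these states the transition graph has no cycle, so every accepting path has bounded length and L is finite.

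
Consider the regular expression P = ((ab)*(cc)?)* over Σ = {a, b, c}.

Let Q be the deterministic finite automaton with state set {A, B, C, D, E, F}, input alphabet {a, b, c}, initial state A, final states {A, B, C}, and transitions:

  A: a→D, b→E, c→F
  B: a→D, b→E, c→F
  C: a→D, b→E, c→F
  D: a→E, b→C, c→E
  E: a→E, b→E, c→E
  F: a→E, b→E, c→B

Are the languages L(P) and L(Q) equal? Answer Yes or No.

Converting the expression P to a DFA (subset construction, then merging equivalent states) gives the minimal DFA with states {p0, p1, p2, p3}, start state p0, accepting states {p0} and transitions p0: a→p1, b→p2, c→p3; p1: a→p2, b→p0, c→p2; p2: a→p2, b→p2, c→p2; p3: a→p2, b→p2, c→p0.
Exploring the product automaton P × Q from the start pair (p0, A), following both machines on each input symbol, reaches 6 state pairs: (p0, A), (p1, D), (p2, E), (p3, F), (p0, C), (p0, B).
P accepts in {p0} and Q accepts in {A, B, C}. In every reachable pair the two components are either both accepting — (p0, A), (p0, C), (p0, B) — or both non-accepting, so no string is accepted by exactly one of the machines: L(P) \ L(Q) and L(Q) \ L(P) are both empty.
Hence every string is accepted by P iff it is accepted by Q, and the two languages coincide.

Yes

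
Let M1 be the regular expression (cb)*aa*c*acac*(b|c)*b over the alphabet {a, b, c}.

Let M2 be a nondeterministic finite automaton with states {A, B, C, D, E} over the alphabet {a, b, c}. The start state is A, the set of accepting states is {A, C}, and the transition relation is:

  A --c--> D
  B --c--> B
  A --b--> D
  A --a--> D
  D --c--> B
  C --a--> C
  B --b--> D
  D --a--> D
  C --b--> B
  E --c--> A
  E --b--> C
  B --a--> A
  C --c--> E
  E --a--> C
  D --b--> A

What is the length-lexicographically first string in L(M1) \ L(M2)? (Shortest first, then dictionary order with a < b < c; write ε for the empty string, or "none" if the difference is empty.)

The string aacab is accepted by M1 but not by M2.
No shorter string lies in the difference, and aacab is the lexicographically first length-5 string in L(M1) \ L(M2).

aacab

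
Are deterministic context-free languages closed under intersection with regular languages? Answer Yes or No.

Run the DPDA and a DFA for the regular language in lock-step (product of the two finite controls, one shared stack, the DFA component advancing only on genuine input moves); the result is still deterministic and accepts when both components accept.
So the deterministic context-free languages are closed under intersection with a regular language.

Yes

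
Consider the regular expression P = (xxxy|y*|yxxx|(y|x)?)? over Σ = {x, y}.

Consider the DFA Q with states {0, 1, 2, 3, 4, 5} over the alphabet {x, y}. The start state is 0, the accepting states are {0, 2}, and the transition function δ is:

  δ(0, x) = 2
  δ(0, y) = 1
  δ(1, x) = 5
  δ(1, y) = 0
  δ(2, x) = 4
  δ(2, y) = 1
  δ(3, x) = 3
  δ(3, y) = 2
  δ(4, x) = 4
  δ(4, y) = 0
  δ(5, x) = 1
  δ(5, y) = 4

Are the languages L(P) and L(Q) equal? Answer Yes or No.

The string y is accepted by P but rejected by Q.
So L(P) ≠ L(Q).

No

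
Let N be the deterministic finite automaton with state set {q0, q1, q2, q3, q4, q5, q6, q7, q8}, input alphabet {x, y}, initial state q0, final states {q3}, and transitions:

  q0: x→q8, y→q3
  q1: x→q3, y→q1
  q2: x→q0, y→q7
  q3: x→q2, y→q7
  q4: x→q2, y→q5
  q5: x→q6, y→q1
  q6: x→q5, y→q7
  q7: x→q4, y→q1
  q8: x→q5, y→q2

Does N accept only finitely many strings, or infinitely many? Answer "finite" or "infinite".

State q0 is reachable from the start and can reach an accepting state, and it lies on the cycle q0 → q8 → q2 → q0.
Traversing that cycle any number of times yields accepted strings of unbounded length, so the language is infinite.

infinite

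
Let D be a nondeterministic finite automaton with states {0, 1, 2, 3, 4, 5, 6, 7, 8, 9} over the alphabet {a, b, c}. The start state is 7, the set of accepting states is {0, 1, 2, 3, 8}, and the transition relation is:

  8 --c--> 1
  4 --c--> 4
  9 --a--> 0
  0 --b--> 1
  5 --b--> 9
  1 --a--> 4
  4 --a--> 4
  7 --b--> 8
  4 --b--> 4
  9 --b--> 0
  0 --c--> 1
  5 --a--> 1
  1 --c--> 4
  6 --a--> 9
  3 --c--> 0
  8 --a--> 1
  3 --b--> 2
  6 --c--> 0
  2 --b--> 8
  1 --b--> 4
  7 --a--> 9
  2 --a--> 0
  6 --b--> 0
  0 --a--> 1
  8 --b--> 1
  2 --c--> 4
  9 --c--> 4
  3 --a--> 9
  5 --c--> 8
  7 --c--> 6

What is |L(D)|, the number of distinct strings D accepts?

The useful subgraph on states {0, 1, 6, 7, 8, 9} is acyclic, so L(D) is finite; the longest accepting path visits 5 useful states, giving maximum string length 4.
Counting accepting paths from 7 by length: 1 of length 1, 7 of length 2, 14 of length 3, 6 of length 4. Total 28.

28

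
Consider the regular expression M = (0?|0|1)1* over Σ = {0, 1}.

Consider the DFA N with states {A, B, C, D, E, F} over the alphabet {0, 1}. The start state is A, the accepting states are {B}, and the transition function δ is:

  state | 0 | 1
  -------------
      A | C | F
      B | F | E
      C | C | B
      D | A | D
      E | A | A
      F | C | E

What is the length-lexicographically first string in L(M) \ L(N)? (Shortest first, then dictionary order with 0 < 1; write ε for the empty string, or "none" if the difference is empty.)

ε

The empty string ε is accepted by M but not by N.
Since ε is the unique shortest string, it is the required witness.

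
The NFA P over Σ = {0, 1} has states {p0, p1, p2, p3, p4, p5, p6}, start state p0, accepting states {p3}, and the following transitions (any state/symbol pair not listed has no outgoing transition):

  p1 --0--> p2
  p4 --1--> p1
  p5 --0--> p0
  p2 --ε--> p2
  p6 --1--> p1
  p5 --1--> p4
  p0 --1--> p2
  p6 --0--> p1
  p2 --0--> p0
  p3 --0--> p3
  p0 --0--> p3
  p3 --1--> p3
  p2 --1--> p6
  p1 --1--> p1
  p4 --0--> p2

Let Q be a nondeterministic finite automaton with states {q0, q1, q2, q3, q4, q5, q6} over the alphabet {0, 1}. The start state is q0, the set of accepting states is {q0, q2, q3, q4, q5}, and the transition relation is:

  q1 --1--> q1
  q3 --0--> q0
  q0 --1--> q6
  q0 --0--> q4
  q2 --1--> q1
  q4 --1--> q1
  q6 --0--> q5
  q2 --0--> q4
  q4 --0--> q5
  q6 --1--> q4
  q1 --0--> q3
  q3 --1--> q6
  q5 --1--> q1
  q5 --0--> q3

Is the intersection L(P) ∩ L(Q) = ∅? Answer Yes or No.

The string 0 is accepted by both P and Q.
Hence L(P) ∩ L(Q) ≠ ∅.

No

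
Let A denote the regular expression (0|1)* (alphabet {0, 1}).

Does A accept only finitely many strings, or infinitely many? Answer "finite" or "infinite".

infinite

The expression contains a Kleene star applied to a subexpression that matches at least one nonempty string, so it matches strings of unbounded length.
Hence L(A) is infinite.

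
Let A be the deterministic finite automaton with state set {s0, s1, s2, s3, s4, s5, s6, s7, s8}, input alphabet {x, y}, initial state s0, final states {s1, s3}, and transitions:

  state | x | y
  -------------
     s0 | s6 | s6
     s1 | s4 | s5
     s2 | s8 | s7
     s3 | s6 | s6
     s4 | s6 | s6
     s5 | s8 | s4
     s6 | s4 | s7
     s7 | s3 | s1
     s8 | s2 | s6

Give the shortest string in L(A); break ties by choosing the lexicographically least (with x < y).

xyx

A breadth-first search from s0 reaches an accepting state first via the path s0 → s6 → s7 → s3 on input xyx.
No string of length < 3 is accepted (BFS exhausts all shorter strings without reaching an accepting state), and xyx is the lexicographically least accepting string of length 3.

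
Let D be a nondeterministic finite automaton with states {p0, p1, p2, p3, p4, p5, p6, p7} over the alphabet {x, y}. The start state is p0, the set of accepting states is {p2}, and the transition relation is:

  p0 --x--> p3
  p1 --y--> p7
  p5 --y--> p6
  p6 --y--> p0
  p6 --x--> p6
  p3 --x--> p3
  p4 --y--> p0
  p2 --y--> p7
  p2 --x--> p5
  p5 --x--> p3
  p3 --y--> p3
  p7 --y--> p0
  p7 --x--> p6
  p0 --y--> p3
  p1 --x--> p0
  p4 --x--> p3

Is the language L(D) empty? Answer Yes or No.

Yes

The states reachable from the start state are {p0, p3}.
None of the accepting states {p2} is reachable, so no string is accepted and L(D) = ∅.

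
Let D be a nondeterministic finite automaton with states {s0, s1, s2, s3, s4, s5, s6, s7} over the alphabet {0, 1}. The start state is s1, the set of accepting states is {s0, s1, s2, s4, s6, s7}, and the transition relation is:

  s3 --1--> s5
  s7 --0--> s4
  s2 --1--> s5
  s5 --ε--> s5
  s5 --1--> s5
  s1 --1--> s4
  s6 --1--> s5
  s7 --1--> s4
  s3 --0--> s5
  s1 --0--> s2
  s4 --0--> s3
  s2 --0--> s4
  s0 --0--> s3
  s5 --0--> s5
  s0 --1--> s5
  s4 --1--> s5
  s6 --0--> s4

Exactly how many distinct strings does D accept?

The useful subgraph on states {s1, s2, s4} is acyclic, so L(D) is finite; the longest accepting path visits 3 useful states, giving maximum string length 2.
Counting accepting paths from s1 by length: 1 of length 0, 2 of length 1, 1 of length 2. Total 4.

4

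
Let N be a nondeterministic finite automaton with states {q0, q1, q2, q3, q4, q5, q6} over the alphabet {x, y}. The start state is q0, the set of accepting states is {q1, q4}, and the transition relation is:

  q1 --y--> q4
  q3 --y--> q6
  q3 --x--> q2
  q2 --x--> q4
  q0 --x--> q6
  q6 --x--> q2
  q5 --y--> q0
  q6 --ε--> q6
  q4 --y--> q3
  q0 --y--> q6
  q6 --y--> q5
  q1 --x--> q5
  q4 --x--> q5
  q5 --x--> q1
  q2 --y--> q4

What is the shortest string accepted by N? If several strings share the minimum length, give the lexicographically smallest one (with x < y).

xxx

A breadth-first search from q0 reaches an accepting state first via the path q0 → q6 → q2 → q4 on input xxx.
No string of length < 3 is accepted (BFS exhausts all shorter strings without reaching an accepting state), and xxx is the lexicographically least accepting string of length 3.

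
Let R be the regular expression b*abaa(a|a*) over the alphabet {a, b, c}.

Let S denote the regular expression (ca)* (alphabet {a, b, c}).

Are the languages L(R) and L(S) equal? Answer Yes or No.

The string abaa is accepted by R but rejected by S.
So L(R) ≠ L(S).

No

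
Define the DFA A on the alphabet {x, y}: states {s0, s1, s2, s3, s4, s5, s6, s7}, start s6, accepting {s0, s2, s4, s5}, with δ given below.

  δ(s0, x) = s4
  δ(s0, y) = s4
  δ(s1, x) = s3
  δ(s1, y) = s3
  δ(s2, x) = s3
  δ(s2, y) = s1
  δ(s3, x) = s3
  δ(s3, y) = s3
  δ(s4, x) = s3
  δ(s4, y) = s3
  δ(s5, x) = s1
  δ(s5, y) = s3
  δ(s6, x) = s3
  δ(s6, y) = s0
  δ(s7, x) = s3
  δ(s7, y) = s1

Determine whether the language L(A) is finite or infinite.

finite

The useful states (reachable from s6 and able to reach an accepting state) are {s0, s4, s6}.
Restricted to these states the transition graph has no cycle, so every accepting path has bounded length and L is finite.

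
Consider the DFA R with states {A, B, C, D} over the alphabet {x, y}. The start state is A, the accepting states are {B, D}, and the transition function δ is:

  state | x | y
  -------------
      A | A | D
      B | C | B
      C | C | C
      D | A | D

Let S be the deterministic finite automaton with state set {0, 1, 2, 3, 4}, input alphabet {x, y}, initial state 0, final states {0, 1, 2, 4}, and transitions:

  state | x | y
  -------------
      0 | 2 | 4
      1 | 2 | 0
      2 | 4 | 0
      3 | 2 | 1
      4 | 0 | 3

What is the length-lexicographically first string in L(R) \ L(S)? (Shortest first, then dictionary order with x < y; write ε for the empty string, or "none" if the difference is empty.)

yy

The string yy is accepted by R but not by S.
No shorter string lies in the difference, and yy is the lexicographically first length-2 string in L(R) \ L(S).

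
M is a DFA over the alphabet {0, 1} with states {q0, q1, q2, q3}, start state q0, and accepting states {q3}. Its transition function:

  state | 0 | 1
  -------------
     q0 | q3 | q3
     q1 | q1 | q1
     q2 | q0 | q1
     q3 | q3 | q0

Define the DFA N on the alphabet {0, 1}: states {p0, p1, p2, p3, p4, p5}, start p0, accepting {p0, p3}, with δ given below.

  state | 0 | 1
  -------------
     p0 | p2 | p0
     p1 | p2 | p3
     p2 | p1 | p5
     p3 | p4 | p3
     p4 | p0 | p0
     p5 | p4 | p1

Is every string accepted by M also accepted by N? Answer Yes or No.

The string 0 is in L(M) but not in L(N).
So L(M) ⊄ L(N).

No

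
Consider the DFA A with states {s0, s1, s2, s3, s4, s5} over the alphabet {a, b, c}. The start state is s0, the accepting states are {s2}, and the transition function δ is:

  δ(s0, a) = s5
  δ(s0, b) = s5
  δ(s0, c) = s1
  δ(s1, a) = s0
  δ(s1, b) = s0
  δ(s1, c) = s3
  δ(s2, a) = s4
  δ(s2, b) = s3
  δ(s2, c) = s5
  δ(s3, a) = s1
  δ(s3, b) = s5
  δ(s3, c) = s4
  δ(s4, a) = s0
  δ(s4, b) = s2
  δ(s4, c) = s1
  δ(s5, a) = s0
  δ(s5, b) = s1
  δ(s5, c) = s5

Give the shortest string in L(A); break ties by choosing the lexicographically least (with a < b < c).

cccb

A breadth-first search from s0 reaches an accepting state first via the path s0 → s1 → s3 → s4 → s2 on input cccb.
No string of length < 4 is accepted (BFS exhausts all shorter strings without reaching an accepting state), and cccb is the lexicographically least accepting string of length 4.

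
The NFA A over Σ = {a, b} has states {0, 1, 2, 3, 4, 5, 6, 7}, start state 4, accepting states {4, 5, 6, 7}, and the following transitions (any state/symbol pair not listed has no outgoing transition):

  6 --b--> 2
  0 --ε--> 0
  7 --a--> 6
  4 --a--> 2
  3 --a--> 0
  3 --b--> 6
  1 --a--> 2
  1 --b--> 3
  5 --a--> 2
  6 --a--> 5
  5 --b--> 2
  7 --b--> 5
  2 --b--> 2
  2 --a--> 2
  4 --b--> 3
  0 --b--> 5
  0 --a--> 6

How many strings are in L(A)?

The useful subgraph on states {0, 3, 4, 5, 6} is acyclic, so L(A) is finite; the longest accepting path visits 5 useful states, giving maximum string length 4.
Counting accepting paths from 4 by length: 1 of length 0, 1 of length 2, 3 of length 3, 1 of length 4. Total 6.

6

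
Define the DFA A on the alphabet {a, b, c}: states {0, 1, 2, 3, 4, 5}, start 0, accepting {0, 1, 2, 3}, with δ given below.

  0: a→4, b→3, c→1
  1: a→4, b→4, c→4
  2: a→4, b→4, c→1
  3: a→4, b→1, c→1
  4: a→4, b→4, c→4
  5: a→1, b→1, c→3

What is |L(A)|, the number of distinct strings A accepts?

The useful subgraph on states {0, 1, 3} is acyclic, so L(A) is finite; the longest accepting path visits 3 useful states, giving maximum string length 2.
Counting accepting paths from 0 by length: 1 of length 0, 2 of length 1, 2 of length 2. Total 5.

5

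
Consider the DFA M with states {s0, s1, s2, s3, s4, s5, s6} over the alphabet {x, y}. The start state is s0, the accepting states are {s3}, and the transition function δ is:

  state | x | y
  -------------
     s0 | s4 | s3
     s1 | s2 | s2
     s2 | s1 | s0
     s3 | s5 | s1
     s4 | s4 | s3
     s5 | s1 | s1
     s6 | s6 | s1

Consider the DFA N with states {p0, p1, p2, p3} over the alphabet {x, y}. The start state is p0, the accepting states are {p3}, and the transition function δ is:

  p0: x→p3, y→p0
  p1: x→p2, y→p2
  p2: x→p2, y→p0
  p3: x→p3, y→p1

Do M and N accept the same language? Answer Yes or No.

No

The string y is accepted by M but rejected by N.
So L(M) ≠ L(N).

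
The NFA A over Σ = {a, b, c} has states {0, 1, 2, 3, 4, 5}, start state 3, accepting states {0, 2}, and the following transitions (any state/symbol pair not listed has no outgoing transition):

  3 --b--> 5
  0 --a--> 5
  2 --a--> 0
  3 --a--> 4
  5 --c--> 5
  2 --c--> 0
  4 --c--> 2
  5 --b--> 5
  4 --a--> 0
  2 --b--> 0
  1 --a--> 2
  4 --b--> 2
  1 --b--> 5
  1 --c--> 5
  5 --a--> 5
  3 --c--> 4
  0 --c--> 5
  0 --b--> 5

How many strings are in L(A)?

The useful subgraph on states {0, 2, 3, 4} is acyclic, so L(A) is finite; the longest accepting path visits 4 useful states, giving maximum string length 3.
Counting accepting paths from 3 by length: 6 of length 2, 12 of length 3. Total 18.

18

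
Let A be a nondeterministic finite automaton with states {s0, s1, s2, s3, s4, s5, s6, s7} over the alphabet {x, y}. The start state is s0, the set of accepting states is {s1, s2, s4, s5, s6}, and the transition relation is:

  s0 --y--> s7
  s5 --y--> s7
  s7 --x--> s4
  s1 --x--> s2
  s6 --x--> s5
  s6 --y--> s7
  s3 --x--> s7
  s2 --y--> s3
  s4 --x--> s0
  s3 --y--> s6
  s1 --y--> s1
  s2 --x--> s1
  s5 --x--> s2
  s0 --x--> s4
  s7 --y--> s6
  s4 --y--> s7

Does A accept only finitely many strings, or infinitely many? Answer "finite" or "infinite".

infinite

State s0 is reachable from the start and can reach an accepting state, and it lies on the cycle s0 → s4 → s0.
Traversing that cycle any number of times yields accepted strings of unbounded length, so the language is infinite.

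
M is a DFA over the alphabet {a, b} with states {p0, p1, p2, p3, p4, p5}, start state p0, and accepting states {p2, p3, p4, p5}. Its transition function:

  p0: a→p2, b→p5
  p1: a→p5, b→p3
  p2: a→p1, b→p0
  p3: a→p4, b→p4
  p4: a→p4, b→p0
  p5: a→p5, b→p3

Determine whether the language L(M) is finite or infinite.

infinite

State p0 is reachable from the start and can reach an accepting state, and it lies on the cycle p0 → p2 → p0.
Traversing that cycle any number of times yields accepted strings of unbounded length, so the language is infinite.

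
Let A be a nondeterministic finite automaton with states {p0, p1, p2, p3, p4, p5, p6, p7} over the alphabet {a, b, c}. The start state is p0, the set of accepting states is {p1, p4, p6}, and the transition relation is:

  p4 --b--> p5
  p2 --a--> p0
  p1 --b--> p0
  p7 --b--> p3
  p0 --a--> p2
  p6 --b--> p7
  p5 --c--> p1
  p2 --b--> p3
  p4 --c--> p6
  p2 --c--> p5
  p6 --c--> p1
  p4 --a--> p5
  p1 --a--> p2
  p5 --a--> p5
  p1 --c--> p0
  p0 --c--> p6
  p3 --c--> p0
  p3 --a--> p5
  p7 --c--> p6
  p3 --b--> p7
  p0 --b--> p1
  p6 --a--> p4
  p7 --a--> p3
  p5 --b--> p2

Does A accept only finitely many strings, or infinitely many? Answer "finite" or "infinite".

infinite

State p0 is reachable from the start and can reach an accepting state, and it lies on the cycle p0 → p1 → p0.
Traversing that cycle any number of times yields accepted strings of unbounded length, so the language is infinite.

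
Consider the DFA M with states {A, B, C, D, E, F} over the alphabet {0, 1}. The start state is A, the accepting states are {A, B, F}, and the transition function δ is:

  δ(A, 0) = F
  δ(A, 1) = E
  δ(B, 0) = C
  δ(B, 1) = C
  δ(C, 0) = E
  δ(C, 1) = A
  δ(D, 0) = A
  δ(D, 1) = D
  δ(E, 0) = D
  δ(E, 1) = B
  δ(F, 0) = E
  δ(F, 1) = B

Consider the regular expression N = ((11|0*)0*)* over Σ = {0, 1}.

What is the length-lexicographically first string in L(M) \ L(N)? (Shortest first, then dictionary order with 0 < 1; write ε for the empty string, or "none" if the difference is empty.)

01

The string 01 is accepted by M but not by N.
No shorter string lies in the difference, and 01 is the lexicographically first length-2 string in L(M) \ L(N).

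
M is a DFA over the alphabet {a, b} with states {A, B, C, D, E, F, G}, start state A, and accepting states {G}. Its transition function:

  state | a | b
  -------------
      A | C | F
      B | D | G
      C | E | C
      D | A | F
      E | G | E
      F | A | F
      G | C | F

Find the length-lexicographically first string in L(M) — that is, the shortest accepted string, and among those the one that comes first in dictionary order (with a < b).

A breadth-first search from A reaches an accepting state first via the path A → C → E → G on input aaa.
No string of length < 3 is accepted (BFS exhausts all shorter strings without reaching an accepting state), and aaa is the lexicographically least accepting string of length 3.

aaa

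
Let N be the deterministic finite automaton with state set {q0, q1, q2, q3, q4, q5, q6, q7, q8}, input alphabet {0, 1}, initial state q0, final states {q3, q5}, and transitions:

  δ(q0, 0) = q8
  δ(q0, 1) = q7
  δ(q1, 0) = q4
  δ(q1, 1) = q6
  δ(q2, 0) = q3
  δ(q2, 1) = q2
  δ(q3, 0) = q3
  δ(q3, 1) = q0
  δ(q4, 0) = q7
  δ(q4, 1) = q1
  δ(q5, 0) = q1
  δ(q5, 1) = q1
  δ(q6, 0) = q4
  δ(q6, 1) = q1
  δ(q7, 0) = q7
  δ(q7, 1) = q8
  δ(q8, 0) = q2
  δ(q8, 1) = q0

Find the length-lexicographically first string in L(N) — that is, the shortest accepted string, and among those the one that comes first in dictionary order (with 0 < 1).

000

A breadth-first search from q0 reaches an accepting state first via the path q0 → q8 → q2 → q3 on input 000.
No string of length < 3 is accepted (BFS exhausts all shorter strings without reaching an accepting state), and 000 is the lexicographically least accepting string of length 3.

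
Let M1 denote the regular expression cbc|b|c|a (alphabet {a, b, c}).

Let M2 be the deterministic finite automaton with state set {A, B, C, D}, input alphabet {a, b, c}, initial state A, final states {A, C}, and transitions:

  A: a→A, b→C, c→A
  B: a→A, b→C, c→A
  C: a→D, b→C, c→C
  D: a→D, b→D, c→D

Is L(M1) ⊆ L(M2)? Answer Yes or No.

Converting the expression M1 to a DFA (subset construction, then merging equivalent states) gives the minimal DFA with states {r0, r1, r2, r3, r4}, start state r0, accepting states {r1, r2} and transitions r0: a→r1, b→r1, c→r2; r1: a→r3, b→r3, c→r3; r2: a→r3, b→r4, c→r3; r3: a→r3, b→r3, c→r3; r4: a→r3, b→r3, c→r1.
Exploring the product automaton M1 × M2 from the start pair (r0, A), following both machines on each input symbol, reaches 8 state pairs: (r0, A), (r1, A), (r1, C), (r2, A), (r3, A), (r3, C), (r3, D), (r4, C).
M1 accepts in {r1, r2} and M2 accepts in {A, C}. The reachable pairs whose M1-component is accepting are (r1, A), (r1, C), (r2, A); in each of them the M2-component is accepting too, so the product for L(M1) \ L(M2) (M1-component accepting, M2-component rejecting) has no reachable accepting pair and the difference is empty.
Hence every string in L(M1) is also in L(M2).

Yes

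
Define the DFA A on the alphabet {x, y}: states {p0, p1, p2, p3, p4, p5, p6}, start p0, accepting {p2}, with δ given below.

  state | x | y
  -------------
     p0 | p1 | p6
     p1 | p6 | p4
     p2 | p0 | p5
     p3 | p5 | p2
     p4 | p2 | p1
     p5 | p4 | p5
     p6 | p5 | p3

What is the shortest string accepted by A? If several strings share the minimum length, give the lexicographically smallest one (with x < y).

xyx

A breadth-first search from p0 reaches an accepting state first via the path p0 → p1 → p4 → p2 on input xyx.
No string of length < 3 is accepted (BFS exhausts all shorter strings without reaching an accepting state), and xyx is the lexicographically least accepting string of length 3.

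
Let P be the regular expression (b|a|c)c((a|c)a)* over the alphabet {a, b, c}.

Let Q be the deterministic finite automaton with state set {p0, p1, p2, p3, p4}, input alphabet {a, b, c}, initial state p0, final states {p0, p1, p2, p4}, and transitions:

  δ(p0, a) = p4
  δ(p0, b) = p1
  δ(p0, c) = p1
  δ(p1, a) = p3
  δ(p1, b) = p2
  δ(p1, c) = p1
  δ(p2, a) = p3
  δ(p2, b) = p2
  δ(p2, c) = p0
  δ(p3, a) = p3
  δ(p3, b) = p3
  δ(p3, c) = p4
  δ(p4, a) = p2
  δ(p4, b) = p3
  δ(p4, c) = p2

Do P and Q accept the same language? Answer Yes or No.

No

The string acaa is accepted by P but rejected by Q.
So L(P) ≠ L(Q).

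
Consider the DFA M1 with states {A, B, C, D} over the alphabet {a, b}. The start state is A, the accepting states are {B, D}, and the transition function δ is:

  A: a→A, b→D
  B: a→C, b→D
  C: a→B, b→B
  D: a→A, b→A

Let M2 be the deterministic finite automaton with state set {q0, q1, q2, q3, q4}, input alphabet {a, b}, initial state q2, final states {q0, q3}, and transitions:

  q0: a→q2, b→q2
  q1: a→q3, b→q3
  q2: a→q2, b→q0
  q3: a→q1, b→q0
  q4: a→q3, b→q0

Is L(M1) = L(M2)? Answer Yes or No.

Exploring the product automaton M1 × M2 from the start pair (A, q2), following both machines on each input symbol, reaches 2 state pairs: (A, q2), (D, q0).
M1 accepts in {B, D} and M2 accepts in {q0, q3}. In every reachable pair the two components are either both accepting — (D, q0) — or both non-accepting, so no string is accepted by exactly one of the machines: L(M1) \ L(M2) and L(M2) \ L(M1) are both empty.
Hence every string is accepted by M1 iff it is accepted by M2, and the two languages coincide.

Yes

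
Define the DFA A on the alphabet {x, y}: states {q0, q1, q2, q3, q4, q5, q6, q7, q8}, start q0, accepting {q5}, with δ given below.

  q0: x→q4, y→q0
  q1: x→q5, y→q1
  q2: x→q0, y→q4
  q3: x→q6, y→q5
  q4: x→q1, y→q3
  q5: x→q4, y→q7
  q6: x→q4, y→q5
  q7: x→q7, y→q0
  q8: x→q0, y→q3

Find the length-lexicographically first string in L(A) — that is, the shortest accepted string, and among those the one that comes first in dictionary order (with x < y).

xxx

A breadth-first search from q0 reaches an accepting state first via the path q0 → q4 → q1 → q5 on input xxx.
No string of length < 3 is accepted (BFS exhausts all shorter strings without reaching an accepting state), and xxx is the lexicographically least accepting string of length 3.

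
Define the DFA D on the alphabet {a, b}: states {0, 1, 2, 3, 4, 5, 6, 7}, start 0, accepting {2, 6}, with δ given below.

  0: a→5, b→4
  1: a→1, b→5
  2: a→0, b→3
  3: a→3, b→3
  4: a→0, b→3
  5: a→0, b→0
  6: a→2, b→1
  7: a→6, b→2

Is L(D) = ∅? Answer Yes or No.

Yes

The states reachable from the start state are {0, 3, 4, 5}.
None of the accepting states {2, 6} is reachable, so no string is accepted and L(D) = ∅.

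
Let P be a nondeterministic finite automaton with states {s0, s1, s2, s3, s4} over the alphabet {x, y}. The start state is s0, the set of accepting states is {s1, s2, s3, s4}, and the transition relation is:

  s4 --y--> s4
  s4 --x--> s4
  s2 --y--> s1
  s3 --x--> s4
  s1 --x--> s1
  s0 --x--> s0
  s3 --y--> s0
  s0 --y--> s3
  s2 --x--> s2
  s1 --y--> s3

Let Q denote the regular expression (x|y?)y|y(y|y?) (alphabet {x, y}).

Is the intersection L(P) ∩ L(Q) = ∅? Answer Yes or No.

The string y is accepted by both P and Q.
Hence L(P) ∩ L(Q) ≠ ∅.

No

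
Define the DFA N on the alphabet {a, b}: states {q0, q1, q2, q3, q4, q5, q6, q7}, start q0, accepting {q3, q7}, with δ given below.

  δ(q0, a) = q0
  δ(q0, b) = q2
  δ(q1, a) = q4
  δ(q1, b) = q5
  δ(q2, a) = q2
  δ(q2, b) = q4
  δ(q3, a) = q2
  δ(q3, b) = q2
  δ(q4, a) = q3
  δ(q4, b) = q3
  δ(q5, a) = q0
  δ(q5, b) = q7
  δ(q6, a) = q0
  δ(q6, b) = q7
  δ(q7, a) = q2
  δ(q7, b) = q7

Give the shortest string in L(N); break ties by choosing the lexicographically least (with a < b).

bba

A breadth-first search from q0 reaches an accepting state first via the path q0 → q2 → q4 → q3 on input bba.
No string of length < 3 is accepted (BFS exhausts all shorter strings without reaching an accepting state), and bba is the lexicographically least accepting string of length 3.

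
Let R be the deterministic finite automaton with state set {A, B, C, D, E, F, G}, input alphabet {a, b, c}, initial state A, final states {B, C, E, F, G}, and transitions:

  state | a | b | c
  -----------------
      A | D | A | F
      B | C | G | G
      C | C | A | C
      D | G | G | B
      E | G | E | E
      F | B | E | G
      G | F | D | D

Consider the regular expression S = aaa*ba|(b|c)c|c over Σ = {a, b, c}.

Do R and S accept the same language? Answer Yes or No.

No

The string aa is accepted by R but rejected by S.
So L(R) ≠ L(S).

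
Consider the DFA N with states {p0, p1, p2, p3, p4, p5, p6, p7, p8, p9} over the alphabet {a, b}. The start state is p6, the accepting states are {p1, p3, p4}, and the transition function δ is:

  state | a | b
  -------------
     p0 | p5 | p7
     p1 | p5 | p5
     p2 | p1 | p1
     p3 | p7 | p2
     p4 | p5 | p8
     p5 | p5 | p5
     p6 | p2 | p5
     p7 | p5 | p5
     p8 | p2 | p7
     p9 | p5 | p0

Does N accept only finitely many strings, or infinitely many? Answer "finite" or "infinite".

finite

The useful states (reachable from p6 and able to reach an accepting state) are {p1, p2, p6}.
Restricted to these states the transition graph has no cycle, so every accepting path has bounded length and L is finite.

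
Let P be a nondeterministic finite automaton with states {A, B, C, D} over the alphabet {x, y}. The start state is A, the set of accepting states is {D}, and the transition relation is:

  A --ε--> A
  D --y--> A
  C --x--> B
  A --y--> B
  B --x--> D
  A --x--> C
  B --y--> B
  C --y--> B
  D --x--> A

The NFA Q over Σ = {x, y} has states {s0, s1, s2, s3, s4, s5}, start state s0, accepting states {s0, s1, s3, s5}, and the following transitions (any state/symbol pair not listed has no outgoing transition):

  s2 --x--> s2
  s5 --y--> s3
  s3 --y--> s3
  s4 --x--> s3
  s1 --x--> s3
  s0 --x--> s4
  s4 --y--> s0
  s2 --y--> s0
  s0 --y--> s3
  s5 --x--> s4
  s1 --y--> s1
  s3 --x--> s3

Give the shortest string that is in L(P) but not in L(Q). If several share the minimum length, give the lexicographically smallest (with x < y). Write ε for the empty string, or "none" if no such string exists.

xyx

The string xyx is accepted by P but not by Q.
No shorter string lies in the difference, and xyx is the lexicographically first length-3 string in L(P) \ L(Q).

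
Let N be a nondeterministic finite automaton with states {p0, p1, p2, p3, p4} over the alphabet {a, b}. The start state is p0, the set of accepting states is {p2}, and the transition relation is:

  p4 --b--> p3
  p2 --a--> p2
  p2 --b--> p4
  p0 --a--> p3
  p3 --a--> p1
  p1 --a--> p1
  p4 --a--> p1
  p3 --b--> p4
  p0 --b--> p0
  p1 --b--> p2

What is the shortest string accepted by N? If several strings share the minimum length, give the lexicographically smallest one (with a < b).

A breadth-first search from p0 reaches an accepting state first via the path p0 → p3 → p1 → p2 on input aab.
No string of length < 3 is accepted (BFS exhausts all shorter strings without reaching an accepting state), and aab is the lexicographically least accepting string of length 3.

aab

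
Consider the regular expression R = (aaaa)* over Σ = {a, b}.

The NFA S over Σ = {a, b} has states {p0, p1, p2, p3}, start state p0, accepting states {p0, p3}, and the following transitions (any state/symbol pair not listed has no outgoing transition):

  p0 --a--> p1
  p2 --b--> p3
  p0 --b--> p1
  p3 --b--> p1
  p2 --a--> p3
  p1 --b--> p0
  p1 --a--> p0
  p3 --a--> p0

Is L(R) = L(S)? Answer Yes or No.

The string aa is accepted by S but rejected by R.
So L(R) ≠ L(S).

No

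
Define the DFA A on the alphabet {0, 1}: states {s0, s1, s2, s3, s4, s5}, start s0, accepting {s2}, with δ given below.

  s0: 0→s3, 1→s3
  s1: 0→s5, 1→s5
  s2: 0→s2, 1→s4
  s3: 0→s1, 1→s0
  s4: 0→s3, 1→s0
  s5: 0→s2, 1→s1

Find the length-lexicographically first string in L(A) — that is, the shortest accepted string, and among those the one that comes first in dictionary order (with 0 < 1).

0000

A breadth-first search from s0 reaches an accepting state first via the path s0 → s3 → s1 → s5 → s2 on input 0000.
No string of length < 4 is accepted (BFS exhausts all shorter strings without reaching an accepting state), and 0000 is the lexicographically least accepting string of length 4.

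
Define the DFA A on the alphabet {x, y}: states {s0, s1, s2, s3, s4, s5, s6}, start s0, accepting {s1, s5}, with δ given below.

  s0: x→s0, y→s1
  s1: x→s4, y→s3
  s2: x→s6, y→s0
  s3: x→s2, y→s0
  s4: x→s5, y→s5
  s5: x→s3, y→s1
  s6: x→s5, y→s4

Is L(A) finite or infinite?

State s0 is reachable from the start and can reach an accepting state, and it lies on the cycle s0 → s0.
Traversing that cycle any number of times yields accepted strings of unbounded length, so the language is infinite.

infinite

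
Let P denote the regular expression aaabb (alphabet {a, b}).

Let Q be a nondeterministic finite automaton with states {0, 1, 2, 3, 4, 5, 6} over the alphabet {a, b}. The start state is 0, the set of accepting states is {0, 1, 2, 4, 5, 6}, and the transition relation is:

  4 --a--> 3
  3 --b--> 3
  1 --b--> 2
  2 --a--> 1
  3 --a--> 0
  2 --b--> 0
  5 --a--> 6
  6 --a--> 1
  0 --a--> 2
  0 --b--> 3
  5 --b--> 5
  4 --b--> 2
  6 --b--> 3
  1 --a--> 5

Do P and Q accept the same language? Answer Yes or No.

The empty string ε is accepted by Q but rejected by P.
So L(P) ≠ L(Q).

No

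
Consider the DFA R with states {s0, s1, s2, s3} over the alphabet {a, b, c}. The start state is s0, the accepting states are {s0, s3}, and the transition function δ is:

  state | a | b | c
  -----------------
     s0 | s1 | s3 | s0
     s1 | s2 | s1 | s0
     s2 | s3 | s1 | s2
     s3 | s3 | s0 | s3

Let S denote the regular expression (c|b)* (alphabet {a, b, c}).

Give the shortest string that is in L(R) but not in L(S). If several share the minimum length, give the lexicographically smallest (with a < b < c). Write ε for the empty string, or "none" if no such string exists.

ac

The string ac is accepted by R but not by S.
No shorter string lies in the difference, and ac is the lexicographically first length-2 string in L(R) \ L(S).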